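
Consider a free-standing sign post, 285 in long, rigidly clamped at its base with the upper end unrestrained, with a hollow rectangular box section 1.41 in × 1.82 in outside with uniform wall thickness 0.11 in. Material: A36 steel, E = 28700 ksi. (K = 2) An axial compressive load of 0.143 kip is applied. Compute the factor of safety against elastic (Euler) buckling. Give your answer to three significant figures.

n ≈ 1.22

Inner dimensions: h_i = 1.82 − 2×0.11 = 1.600 in, b_i = 1.41 − 2×0.11 = 1.190 in
Weak-axis I_min = (h_o·b_o³ − h_i·b_i³)/12 with b_o = 1.41, b_i = 1.190 in (shorter outer/inner sides).
I_min = (1.82×1.41³ − 1.600×1.190³)/12 = 0.2005 in⁴
Effective length L_e = K·L = 2 × 285 = 570.0 in
P_cr = π²EI / L_e² = π² × 28700×10³ × 0.2005 / 570.0² = 174.8 lb
Factor of safety n = P_cr / P = 0.17477 / 0.143 = 1.22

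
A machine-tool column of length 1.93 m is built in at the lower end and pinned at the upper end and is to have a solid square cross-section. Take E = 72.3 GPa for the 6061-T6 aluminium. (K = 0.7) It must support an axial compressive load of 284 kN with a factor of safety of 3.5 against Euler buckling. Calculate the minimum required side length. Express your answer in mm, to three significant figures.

a ≈ 74.3 mm

Required P_cr = n·P = 3.5 × 284 = 994.0 kN
L_e = K·L = 0.7 × 1.93 = 1.351 m
Required I = P_cr·L_e²/(π²E) = 9.940×10^5 × 1.351² / (π² × 7.23×10^10) = 2.542×10^-6 m⁴
I_req = 2.542×10^6 mm⁴
Solid square: I = a⁴/12  ⇒  a = (12I)^(1/4) = (12×2.542×10^6)^(1/4) = 74.3 mm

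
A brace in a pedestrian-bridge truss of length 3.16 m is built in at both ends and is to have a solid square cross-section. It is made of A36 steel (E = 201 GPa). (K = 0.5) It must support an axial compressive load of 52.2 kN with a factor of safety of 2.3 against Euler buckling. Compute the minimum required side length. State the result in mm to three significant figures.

Required P_cr = n·P = 2.3 × 52.2 = 120.1 kN
L_e = K·L = 0.5 × 3.16 = 1.580 m
Required I = P_cr·L_e²/(π²E) = 1.201×10^5 × 1.580² / (π² × 2.01×10^11) = 1.511×10^-7 m⁴
I_req = 1.511×10^5 mm⁴
Solid square: I = a⁴/12  ⇒  a = (12I)^(1/4) = (12×1.511×10^5)^(1/4) = 36.7 mm

a ≈ 36.7 mm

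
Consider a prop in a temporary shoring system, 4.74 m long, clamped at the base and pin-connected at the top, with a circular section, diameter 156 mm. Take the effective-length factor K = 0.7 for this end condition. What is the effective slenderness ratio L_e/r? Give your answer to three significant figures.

λ ≈ 85.1

For a solid circle r = d/4 = 156/4 = 39.00 mm
L_e = K·L = 0.7 × 4.74 m = 3.318 m = 3318.0 mm
λ = L_e / r_min = 3318.0 / 39.00 = 85.1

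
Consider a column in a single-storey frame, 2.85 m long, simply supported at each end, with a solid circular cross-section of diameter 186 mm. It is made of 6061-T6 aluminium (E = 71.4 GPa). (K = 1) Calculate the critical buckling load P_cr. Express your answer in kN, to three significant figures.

P_cr ≈ 5100 kN

I = πd⁴/64 = π×186⁴/64 = 5.875×10^7 mm⁴
I = 5.875×10^7 mm⁴ = 5.875×10^-5 m⁴
Effective length L_e = K·L = 1 × 2.85 = 2.850 m
P_cr = π²EI / L_e² = π² × 71.4×10⁹ × 5.875×10^-5 / 2.850² = 5.097×10^6 N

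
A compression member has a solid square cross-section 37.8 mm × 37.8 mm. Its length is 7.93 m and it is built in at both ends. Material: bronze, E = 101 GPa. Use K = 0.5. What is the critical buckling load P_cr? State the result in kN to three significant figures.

P_cr ≈ 10.8 kN

I = a⁴/12 = 37.8⁴/12 = 1.701×10^5 mm⁴
I = 1.701×10^5 mm⁴ = 1.701×10^-7 m⁴
Effective length L_e = K·L = 0.5 × 7.93 = 3.965 m
P_cr = π²EI / L_e² = π² × 101×10⁹ × 1.701×10^-7 / 3.965² = 1.079×10^4 N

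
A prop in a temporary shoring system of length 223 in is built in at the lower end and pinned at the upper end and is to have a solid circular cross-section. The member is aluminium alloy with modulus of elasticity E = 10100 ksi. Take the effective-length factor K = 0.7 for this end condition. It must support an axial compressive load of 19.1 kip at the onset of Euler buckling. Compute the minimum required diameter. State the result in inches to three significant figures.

L_e = K·L = 0.7 × 223 = 156.1 in
Required I = P_cr·L_e²/(π²E) = 1.910×10^4 × 156.1² / (π² × 1.01×10^7) = 4.669 in⁴
Solid circle: I = πd⁴/64  ⇒  d = (64I/π)^(1/4) = (64×4.669/π)^(1/4) = 3.12 in

d ≈ 3.12 in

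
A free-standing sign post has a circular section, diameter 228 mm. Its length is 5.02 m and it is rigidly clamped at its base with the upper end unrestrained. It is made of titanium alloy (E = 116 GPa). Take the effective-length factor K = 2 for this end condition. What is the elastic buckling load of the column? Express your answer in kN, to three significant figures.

P_cr ≈ 1510 kN

I = πd⁴/64 = π×228⁴/64 = 1.327×10^8 mm⁴
I = 1.327×10^8 mm⁴ = 1.327×10^-4 m⁴
Effective length L_e = K·L = 2 × 5.02 = 10.04 m
P_cr = π²EI / L_e² = π² × 116×10⁹ × 1.327×10^-4 / 10.04² = 1.507×10^6 N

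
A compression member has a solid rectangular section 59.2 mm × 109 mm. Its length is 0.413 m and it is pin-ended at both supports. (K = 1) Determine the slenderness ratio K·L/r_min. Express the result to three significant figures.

For a rectangle r_min = b/√12 = 59.2/√12 = 17.09 mm
L_e = K·L = 1 × 0.413 m = 0.4130 m = 413.00 mm
λ = L_e / r_min = 413.00 / 17.09 = 24.2

λ ≈ 24.2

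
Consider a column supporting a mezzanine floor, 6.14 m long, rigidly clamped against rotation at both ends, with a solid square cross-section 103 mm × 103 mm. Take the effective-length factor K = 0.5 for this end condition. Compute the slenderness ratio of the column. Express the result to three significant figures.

I = a⁴/12 = 103⁴/12 = 9.379×10^6 mm⁴
A = 1.061×10^4 mm²;  r_min = √(I/A) = √(9.379×10^6/1.061×10^4) = 29.73 mm
L_e = K·L = 0.5 × 6.14 m = 3.070 m = 3070.0 mm
λ = L_e / r_min = 3070.0 / 29.73 = 103

λ ≈ 103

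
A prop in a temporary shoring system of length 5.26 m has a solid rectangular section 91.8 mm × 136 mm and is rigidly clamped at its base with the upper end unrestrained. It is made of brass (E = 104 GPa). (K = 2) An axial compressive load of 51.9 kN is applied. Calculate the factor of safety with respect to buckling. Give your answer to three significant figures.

Buckling occurs about the weak axis: I_min = h·b³/12 with b = 91.8 mm (the shorter side).
I_min = 136×91.8³/12 = 8.768×10^6 mm⁴
I = 8.768×10^6 mm⁴ = 8.768×10^-6 m⁴
Effective length L_e = K·L = 2 × 5.26 = 10.52 m
P_cr = π²EI / L_e² = π² × 104×10⁹ × 8.768×10^-6 / 10.52² = 8.132×10^4 N
Factor of safety n = P_cr / P = 81.318 / 51.9 = 1.57

n ≈ 1.57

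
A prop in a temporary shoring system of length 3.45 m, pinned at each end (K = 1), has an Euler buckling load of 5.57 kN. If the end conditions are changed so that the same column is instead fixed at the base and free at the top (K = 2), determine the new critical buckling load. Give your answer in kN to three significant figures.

P_cr ≈ 1.39 kN

P_cr ∝ 1/K², so P_cr,new = P_cr,old × (K_old/K_new)² = 5.57 × (1/2)²
= 5.57 × 0.2500 = 1.39 kN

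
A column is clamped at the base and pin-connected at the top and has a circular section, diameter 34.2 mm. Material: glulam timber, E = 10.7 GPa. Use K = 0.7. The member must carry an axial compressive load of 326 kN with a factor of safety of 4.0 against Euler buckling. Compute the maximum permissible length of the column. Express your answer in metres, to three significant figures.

I = πd⁴/64 = π×34.2⁴/64 = 6.715×10^4 mm⁴
I = 6.715×10^-8 m⁴
Required critical load P_cr = n·P = 4.0 × 326 = 1304 kN = 1.304×10^6 N
From P_cr = π²EI/(K·L)²:  L = (1/K)·√(π²EI/P_cr) = (1/0.7)·√(π²×1.07×10^10×6.715×10^-8/1.304×10^6)
L = 0.105 m

L_max ≈ 0.105 m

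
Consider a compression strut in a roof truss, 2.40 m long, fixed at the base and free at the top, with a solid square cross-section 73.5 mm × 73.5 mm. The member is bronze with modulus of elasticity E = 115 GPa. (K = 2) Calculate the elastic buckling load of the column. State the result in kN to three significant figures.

I = a⁴/12 = 73.5⁴/12 = 2.432×10^6 mm⁴
I = 2.432×10^6 mm⁴ = 2.432×10^-6 m⁴
Effective length L_e = K·L = 2 × 2.40 = 4.800 m
P_cr = π²EI / L_e² = π² × 115×10⁹ × 2.432×10^-6 / 4.800² = 1.198×10^5 N

P_cr ≈ 120 kN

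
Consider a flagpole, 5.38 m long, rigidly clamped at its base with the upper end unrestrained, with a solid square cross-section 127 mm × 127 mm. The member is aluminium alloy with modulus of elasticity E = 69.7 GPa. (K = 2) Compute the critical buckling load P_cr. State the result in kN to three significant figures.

I = a⁴/12 = 127⁴/12 = 2.168×10^7 mm⁴
I = 2.168×10^7 mm⁴ = 2.168×10^-5 m⁴
Effective length L_e = K·L = 2 × 5.38 = 10.76 m
P_cr = π²EI / L_e² = π² × 69.7×10⁹ × 2.168×10^-5 / 10.76² = 1.288×10^5 N

P_cr ≈ 129 kN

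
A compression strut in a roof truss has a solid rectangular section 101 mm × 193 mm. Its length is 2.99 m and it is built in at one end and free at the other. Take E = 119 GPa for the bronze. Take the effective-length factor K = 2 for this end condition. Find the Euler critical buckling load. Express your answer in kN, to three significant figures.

P_cr ≈ 544 kN

Buckling occurs about the weak axis: I_min = h·b³/12 with b = 101 mm (the shorter side).
I_min = 193×101³/12 = 1.657×10^7 mm⁴
I = 1.657×10^7 mm⁴ = 1.657×10^-5 m⁴
Effective length L_e = K·L = 2 × 2.99 = 5.980 m
P_cr = π²EI / L_e² = π² × 119×10⁹ × 1.657×10^-5 / 5.980² = 5.442×10^5 N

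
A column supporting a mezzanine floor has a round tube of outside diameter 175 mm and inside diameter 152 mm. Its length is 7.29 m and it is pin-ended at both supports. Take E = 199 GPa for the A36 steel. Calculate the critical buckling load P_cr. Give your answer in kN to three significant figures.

P_cr ≈ 733 kN

d_o = 175 mm, d_i = 152 mm
I = π(d_o⁴ − d_i⁴)/64 = π(175⁴ − 152.0⁴)/64 = 1.984×10^7 mm⁴
I = 1.984×10^7 mm⁴ = 1.984×10^-5 m⁴
Effective length L_e = K·L = 1 × 7.29 = 7.290 m
P_cr = π²EI / L_e² = π² × 199×10⁹ × 1.984×10^-5 / 7.290² = 7.331×10^5 N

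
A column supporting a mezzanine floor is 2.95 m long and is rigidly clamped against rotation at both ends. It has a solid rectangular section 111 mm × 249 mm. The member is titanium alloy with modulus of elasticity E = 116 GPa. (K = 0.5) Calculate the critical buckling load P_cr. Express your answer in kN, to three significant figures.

P_cr ≈ 14900 kN

Buckling occurs about the weak axis: I_min = h·b³/12 with b = 111 mm (the shorter side).
I_min = 249×111³/12 = 2.838×10^7 mm⁴
I = 2.838×10^7 mm⁴ = 2.838×10^-5 m⁴
Effective length L_e = K·L = 0.5 × 2.95 = 1.475 m
P_cr = π²EI / L_e² = π² × 116×10⁹ × 2.838×10^-5 / 1.475² = 1.493×10^7 N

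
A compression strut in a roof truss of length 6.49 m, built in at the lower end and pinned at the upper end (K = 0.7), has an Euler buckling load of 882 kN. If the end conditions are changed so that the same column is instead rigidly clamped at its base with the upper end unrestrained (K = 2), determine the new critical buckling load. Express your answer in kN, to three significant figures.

P_cr ≈ 108 kN

P_cr ∝ 1/K², so P_cr,new = P_cr,old × (K_old/K_new)² = 882 × (0.7/2)²
= 882 × 0.1225 = 108 kN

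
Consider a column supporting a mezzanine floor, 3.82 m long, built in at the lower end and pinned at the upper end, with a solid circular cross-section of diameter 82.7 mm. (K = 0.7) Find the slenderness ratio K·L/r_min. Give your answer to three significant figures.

λ ≈ 129

For a solid circle r = d/4 = 82.7/4 = 20.68 mm
L_e = K·L = 0.7 × 3.82 m = 2.674 m = 2674.0 mm
λ = L_e / r_min = 2674.0 / 20.68 = 129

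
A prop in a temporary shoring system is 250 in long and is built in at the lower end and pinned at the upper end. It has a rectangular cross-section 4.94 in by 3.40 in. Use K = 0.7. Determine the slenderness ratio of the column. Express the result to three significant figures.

For a rectangle r_min = b/√12 = 3.40/√12 = 0.9815 in
L_e = K·L = 0.7 × 250 = 175.0 in
λ = L_e / r_min = 175.00 / 0.9815 = 178

λ ≈ 178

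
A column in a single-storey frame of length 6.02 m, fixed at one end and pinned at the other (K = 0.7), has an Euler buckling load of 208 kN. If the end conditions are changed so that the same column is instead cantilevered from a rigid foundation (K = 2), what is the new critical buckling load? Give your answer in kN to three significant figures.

P_cr ∝ 1/K², so P_cr,new = P_cr,old × (K_old/K_new)² = 208 × (0.7/2)²
= 208 × 0.1225 = 25.5 kN

P_cr ≈ 25.5 kN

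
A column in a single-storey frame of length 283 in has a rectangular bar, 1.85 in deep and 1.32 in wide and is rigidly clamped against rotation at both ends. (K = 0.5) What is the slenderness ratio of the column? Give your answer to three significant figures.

λ ≈ 371

Buckling occurs about the weak axis: I_min = h·b³/12 with b = 1.32 in (the shorter side).
I_min = 1.85×1.32³/12 = 0.3546 in⁴
A = 2.442 in²;  r_min = √(I/A) = √(0.3546/2.442) = 0.3811 in
L_e = K·L = 0.5 × 283 = 141.5 in
λ = L_e / r_min = 141.50 / 0.3811 = 371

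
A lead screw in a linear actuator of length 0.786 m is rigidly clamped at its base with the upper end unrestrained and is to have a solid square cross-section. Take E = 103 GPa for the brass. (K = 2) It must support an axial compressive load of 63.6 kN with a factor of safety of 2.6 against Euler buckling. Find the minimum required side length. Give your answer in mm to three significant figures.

Required P_cr = n·P = 2.6 × 63.6 = 165.4 kN
L_e = K·L = 2 × 0.786 = 1.572 m
Required I = P_cr·L_e²/(π²E) = 1.654×10^5 × 1.572² / (π² × 1.03×10^11) = 4.020×10^-7 m⁴
I_req = 4.020×10^5 mm⁴
Solid square: I = a⁴/12  ⇒  a = (12I)^(1/4) = (12×4.020×10^5)^(1/4) = 46.9 mm

a ≈ 46.9 mm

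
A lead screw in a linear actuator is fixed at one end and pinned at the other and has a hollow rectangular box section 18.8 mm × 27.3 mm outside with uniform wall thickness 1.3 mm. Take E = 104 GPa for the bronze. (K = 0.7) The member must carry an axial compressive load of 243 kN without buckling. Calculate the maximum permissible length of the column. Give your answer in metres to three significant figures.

L_max ≈ 0.234 m

Inner dimensions: h_i = 27.3 − 2×1.3 = 24.70 mm, b_i = 18.8 − 2×1.3 = 16.20 mm
Weak-axis I_min = (h_o·b_o³ − h_i·b_i³)/12 with b_o = 18.8, b_i = 16.20 mm (shorter outer/inner sides).
I_min = (27.3×18.8³ − 24.70×16.20³)/12 = 6.366×10^3 mm⁴
I = 6.366×10^-9 m⁴
At the buckling limit P_cr = P = 2.430×10^5 N
From P_cr = π²EI/(K·L)²:  L = (1/K)·√(π²EI/P_cr) = (1/0.7)·√(π²×1.04×10^11×6.366×10^-9/2.430×10^5)
L = 0.234 m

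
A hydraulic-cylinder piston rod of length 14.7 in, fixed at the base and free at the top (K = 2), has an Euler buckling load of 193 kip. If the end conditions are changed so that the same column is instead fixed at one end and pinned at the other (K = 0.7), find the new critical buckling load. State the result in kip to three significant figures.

P_cr ≈ 1580 kip

P_cr ∝ 1/K², so P_cr,new = P_cr,old × (K_old/K_new)² = 193 × (2/0.7)²
= 193 × 8.163 = 1580 kip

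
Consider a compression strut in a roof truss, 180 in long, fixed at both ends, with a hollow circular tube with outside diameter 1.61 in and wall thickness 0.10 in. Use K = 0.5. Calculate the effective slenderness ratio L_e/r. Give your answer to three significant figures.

Inner diameter d_i = 1.61 − 2×0.10 = 1.410 in
I = π(d_o⁴ − d_i⁴)/64 = π(1.61⁴ − 1.410⁴)/64 = 0.1358 in⁴
A = 0.4744 in²;  r_min = √(I/A) = √(0.1358/0.4744) = 0.5350 in
L_e = K·L = 0.5 × 180 = 90.00 in
λ = L_e / r_min = 90.000 / 0.5350 = 168

λ ≈ 168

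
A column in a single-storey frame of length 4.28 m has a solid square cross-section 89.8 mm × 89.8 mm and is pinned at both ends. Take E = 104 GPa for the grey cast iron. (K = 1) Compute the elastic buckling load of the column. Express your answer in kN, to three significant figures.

I = a⁴/12 = 89.8⁴/12 = 5.419×10^6 mm⁴
I = 5.419×10^6 mm⁴ = 5.419×10^-6 m⁴
Effective length L_e = K·L = 1 × 4.28 = 4.280 m
P_cr = π²EI / L_e² = π² × 104×10⁹ × 5.419×10^-6 / 4.280² = 3.036×10^5 N

P_cr ≈ 304 kN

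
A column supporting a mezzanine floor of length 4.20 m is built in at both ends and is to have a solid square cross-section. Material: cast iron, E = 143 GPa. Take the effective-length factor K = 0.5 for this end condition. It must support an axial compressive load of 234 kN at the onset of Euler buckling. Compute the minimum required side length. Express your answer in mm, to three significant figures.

a ≈ 54.4 mm

L_e = K·L = 0.5 × 4.20 = 2.100 m
Required I = P_cr·L_e²/(π²E) = 2.340×10^5 × 2.100² / (π² × 1.43×10^11) = 7.312×10^-7 m⁴
I_req = 7.312×10^5 mm⁴
Solid square: I = a⁴/12  ⇒  a = (12I)^(1/4) = (12×7.312×10^5)^(1/4) = 54.4 mm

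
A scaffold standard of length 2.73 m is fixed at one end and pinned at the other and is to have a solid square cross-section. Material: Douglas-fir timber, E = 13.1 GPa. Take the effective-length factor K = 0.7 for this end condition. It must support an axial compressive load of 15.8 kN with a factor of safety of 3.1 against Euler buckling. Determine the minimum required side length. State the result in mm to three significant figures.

a ≈ 63.8 mm

Required P_cr = n·P = 3.1 × 15.8 = 48.98 kN
L_e = K·L = 0.7 × 2.73 = 1.911 m
Required I = P_cr·L_e²/(π²E) = 4.898×10^4 × 1.911² / (π² × 1.31×10^10) = 1.383×10^-6 m⁴
I_req = 1.383×10^6 mm⁴
Solid square: I = a⁴/12  ⇒  a = (12I)^(1/4) = (12×1.383×10^6)^(1/4) = 63.8 mm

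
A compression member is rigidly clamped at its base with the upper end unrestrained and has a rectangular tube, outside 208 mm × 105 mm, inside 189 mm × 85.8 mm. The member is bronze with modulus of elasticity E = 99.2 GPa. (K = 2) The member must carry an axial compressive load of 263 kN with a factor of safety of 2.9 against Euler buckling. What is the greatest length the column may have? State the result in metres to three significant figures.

Weak-axis I_min = (h_o·b_o³ − h_i·b_i³)/12 with b_o = 105, b_i = 85.80 mm (shorter outer/inner sides).
I_min = (208×105³ − 189.0×85.80³)/12 = 1.012×10^7 mm⁴
I = 1.012×10^-5 m⁴
Required critical load P_cr = n·P = 2.9 × 263 = 762.7 kN = 7.627×10^5 N
From P_cr = π²EI/(K·L)²:  L = (1/K)·√(π²EI/P_cr) = (1/2)·√(π²×9.92×10^10×1.012×10^-5/7.627×10^5)
L = 1.80 m

L_max ≈ 1.80 m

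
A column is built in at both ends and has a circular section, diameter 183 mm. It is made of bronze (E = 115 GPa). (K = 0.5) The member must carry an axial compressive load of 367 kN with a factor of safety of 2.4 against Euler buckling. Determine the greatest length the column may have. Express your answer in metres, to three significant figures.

I = πd⁴/64 = π×183⁴/64 = 5.505×10^7 mm⁴
I = 5.505×10^-5 m⁴
Required critical load P_cr = n·P = 2.4 × 367 = 880.8 kN = 8.808×10^5 N
From P_cr = π²EI/(K·L)²:  L = (1/K)·√(π²EI/P_cr) = (1/0.5)·√(π²×1.15×10^11×5.505×10^-5/8.808×10^5)
L = 16.8 m

L_max ≈ 16.8 m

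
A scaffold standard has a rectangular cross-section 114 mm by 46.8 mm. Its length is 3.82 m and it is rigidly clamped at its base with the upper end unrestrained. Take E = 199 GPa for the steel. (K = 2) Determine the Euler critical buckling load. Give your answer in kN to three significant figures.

Buckling occurs about the weak axis: I_min = h·b³/12 with b = 46.8 mm (the shorter side).
I_min = 114×46.8³/12 = 9.738×10^5 mm⁴
I = 9.738×10^5 mm⁴ = 9.738×10^-7 m⁴
Effective length L_e = K·L = 2 × 3.82 = 7.640 m
P_cr = π²EI / L_e² = π² × 199×10⁹ × 9.738×10^-7 / 7.640² = 3.277×10^4 N

P_cr ≈ 32.8 kN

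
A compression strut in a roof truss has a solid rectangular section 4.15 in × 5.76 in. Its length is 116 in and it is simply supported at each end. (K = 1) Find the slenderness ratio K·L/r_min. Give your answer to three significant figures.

For a rectangle r_min = b/√12 = 4.15/√12 = 1.198 in
L_e = K·L = 1 × 116 = 116.0 in
λ = L_e / r_min = 116.00 / 1.198 = 96.8

λ ≈ 96.8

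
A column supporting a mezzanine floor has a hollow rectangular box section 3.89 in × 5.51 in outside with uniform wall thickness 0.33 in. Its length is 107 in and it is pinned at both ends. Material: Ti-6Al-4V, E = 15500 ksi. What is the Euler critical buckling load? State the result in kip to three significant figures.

P_cr ≈ 179 kip

Inner dimensions: h_i = 5.51 − 2×0.33 = 4.850 in, b_i = 3.89 − 2×0.33 = 3.230 in
Weak-axis I_min = (h_o·b_o³ − h_i·b_i³)/12 with b_o = 3.89, b_i = 3.230 in (shorter outer/inner sides).
I_min = (5.51×3.89³ − 4.850×3.230³)/12 = 13.41 in⁴
Effective length L_e = K·L = 1 × 107 = 107.0 in
P_cr = π²EI / L_e² = π² × 15500×10³ × 13.41 / 107.0² = 1.792×10^5 lb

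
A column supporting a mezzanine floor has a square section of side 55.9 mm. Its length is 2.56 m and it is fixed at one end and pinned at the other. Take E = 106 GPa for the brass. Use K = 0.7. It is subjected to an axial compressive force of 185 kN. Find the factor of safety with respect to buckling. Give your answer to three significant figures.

I = a⁴/12 = 55.9⁴/12 = 8.137×10^5 mm⁴
I = 8.137×10^5 mm⁴ = 8.137×10^-7 m⁴
Effective length L_e = K·L = 0.7 × 2.56 = 1.792 m
P_cr = π²EI / L_e² = π² × 106×10⁹ × 8.137×10^-7 / 1.792² = 2.651×10^5 N
Factor of safety n = P_cr / P = 265.09 / 185 = 1.43

n ≈ 1.43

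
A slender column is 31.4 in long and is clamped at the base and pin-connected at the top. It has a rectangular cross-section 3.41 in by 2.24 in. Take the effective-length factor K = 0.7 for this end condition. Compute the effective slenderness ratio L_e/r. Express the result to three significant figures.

λ ≈ 34.0

Buckling occurs about the weak axis: I_min = h·b³/12 with b = 2.24 in (the shorter side).
I_min = 3.41×2.24³/12 = 3.194 in⁴
A = 7.638 in²;  r_min = √(I/A) = √(3.194/7.638) = 0.6466 in
L_e = K·L = 0.7 × 31.4 = 21.98 in
λ = L_e / r_min = 21.980 / 0.6466 = 34.0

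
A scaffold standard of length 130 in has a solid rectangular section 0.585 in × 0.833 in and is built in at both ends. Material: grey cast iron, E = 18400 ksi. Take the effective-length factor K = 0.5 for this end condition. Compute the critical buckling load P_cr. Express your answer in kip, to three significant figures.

Buckling occurs about the weak axis: I_min = h·b³/12 with b = 0.585 in (the shorter side).
I_min = 0.833×0.585³/12 = 1.390×10^-2 in⁴
Effective length L_e = K·L = 0.5 × 130 = 65.00 in
P_cr = π²EI / L_e² = π² × 18400×10³ × 1.390×10^-2 / 65.00² = 597.3 lb

P_cr ≈ 0.597 kip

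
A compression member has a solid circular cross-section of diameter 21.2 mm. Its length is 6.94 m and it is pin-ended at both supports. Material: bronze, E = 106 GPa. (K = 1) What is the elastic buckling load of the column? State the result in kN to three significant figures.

I = πd⁴/64 = π×21.2⁴/64 = 9.915×10^3 mm⁴
I = 9.915×10^3 mm⁴ = 9.915×10^-9 m⁴
Effective length L_e = K·L = 1 × 6.94 = 6.940 m
P_cr = π²EI / L_e² = π² × 106×10⁹ × 9.915×10^-9 / 6.940² = 215.4 N

P_cr ≈ 0.215 kN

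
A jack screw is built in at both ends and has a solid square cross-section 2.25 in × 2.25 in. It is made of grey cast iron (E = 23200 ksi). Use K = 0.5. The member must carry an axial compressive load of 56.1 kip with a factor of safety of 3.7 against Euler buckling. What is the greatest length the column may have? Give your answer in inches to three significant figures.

L_max ≈ 97.1 in

I = a⁴/12 = 2.25⁴/12 = 2.136 in⁴
Required critical load P_cr = n·P = 3.7 × 56.1 = 207.6 kip = 2.076×10^5 lb
From P_cr = π²EI/(K·L)²:  L = (1/K)·√(π²EI/P_cr) = (1/0.5)·√(π²×2.32×10^7×2.136/2.076×10^5)
L = 97.1 in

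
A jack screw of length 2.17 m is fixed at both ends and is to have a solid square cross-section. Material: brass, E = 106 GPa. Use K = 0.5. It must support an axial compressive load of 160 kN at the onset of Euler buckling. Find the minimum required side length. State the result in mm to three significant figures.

L_e = K·L = 0.5 × 2.17 = 1.085 m
Required I = P_cr·L_e²/(π²E) = 1.600×10^5 × 1.085² / (π² × 1.06×10^11) = 1.800×10^-7 m⁴
I_req = 1.800×10^5 mm⁴
Solid square: I = a⁴/12  ⇒  a = (12I)^(1/4) = (12×1.800×10^5)^(1/4) = 38.3 mm

a ≈ 38.3 mm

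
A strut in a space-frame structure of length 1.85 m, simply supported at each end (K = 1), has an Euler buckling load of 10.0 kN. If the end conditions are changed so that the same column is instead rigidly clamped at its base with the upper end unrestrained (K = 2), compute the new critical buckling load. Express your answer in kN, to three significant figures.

P_cr ≈ 2.50 kN

P_cr ∝ 1/K², so P_cr,new = P_cr,old × (K_old/K_new)² = 10.0 × (1/2)²
= 10.0 × 0.2500 = 2.50 kN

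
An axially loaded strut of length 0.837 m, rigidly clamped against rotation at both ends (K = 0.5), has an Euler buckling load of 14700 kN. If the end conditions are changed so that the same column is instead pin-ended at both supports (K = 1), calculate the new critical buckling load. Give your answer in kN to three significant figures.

P_cr ≈ 3680 kN

P_cr ∝ 1/K², so P_cr,new = P_cr,old × (K_old/K_new)² = 14700 × (0.5/1)²
= 14700 × 0.2500 = 3680 kN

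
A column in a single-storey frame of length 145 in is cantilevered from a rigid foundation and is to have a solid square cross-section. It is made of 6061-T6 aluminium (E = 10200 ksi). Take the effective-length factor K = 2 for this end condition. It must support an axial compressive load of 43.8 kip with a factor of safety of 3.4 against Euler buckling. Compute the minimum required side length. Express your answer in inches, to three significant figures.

Required P_cr = n·P = 3.4 × 43.8 = 148.9 kip
L_e = K·L = 2 × 145 = 290.0 in
Required I = P_cr·L_e²/(π²E) = 1.489×10^5 × 290.0² / (π² × 1.02×10^7) = 124.4 in⁴
Solid square: I = a⁴/12  ⇒  a = (12I)^(1/4) = (12×124.4)^(1/4) = 6.22 in

a ≈ 6.22 in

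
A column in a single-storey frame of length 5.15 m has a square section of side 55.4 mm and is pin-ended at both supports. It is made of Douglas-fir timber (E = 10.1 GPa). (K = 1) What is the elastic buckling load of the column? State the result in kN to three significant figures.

I = a⁴/12 = 55.4⁴/12 = 7.850×10^5 mm⁴
I = 7.850×10^5 mm⁴ = 7.850×10^-7 m⁴
Effective length L_e = K·L = 1 × 5.15 = 5.150 m
P_cr = π²EI / L_e² = π² × 10.1×10⁹ × 7.850×10^-7 / 5.150² = 2.950×10^3 N

P_cr ≈ 2.95 kN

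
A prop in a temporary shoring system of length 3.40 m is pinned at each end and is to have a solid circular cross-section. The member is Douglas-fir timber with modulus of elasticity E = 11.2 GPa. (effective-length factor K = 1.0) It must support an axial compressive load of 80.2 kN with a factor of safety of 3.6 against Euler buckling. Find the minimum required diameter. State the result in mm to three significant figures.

d ≈ 157 mm

Required P_cr = n·P = 3.6 × 80.2 = 288.7 kN
L_e = K·L = 1 × 3.40 = 3.400 m
Required I = P_cr·L_e²/(π²E) = 2.887×10^5 × 3.400² / (π² × 1.12×10^10) = 3.019×10^-5 m⁴
I_req = 3.019×10^7 mm⁴
Solid circle: I = πd⁴/64  ⇒  d = (64I/π)^(1/4) = (64×3.019×10^7/π)^(1/4) = 157 mm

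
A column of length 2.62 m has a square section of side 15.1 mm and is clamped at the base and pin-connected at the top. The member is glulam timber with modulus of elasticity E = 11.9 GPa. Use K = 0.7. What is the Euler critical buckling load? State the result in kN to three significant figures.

P_cr ≈ 0.151 kN

I = a⁴/12 = 15.1⁴/12 = 4.332×10^3 mm⁴
I = 4.332×10^3 mm⁴ = 4.332×10^-9 m⁴
Effective length L_e = K·L = 0.7 × 2.62 = 1.834 m
P_cr = π²EI / L_e² = π² × 11.9×10⁹ × 4.332×10^-9 / 1.834² = 151.3 N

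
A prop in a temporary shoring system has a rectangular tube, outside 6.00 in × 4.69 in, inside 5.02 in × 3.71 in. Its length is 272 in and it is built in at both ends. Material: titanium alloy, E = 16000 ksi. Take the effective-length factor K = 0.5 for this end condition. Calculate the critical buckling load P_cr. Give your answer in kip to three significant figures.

P_cr ≈ 258 kip

Weak-axis I_min = (h_o·b_o³ − h_i·b_i³)/12 with b_o = 4.69, b_i = 3.710 in (shorter outer/inner sides).
I_min = (6.00×4.69³ − 5.020×3.710³)/12 = 30.22 in⁴
Effective length L_e = K·L = 0.5 × 272 = 136.0 in
P_cr = π²EI / L_e² = π² × 16000×10³ × 30.22 / 136.0² = 2.580×10^5 lb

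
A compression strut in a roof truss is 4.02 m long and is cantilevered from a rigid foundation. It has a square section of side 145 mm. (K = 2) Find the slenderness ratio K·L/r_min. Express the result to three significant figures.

For a square r = a/√12 = 145/√12 = 41.86 mm
L_e = K·L = 2 × 4.02 m = 8.040 m = 8040.0 mm
λ = L_e / r_min = 8040.0 / 41.86 = 192

λ ≈ 192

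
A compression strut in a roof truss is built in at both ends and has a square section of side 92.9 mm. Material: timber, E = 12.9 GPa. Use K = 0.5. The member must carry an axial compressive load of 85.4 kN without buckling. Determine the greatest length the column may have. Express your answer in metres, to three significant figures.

L_max ≈ 6.08 m

I = a⁴/12 = 92.9⁴/12 = 6.207×10^6 mm⁴
I = 6.207×10^-6 m⁴
At the buckling limit P_cr = P = 8.540×10^4 N
From P_cr = π²EI/(K·L)²:  L = (1/K)·√(π²EI/P_cr) = (1/0.5)·√(π²×1.29×10^10×6.207×10^-6/8.540×10^4)
L = 6.08 m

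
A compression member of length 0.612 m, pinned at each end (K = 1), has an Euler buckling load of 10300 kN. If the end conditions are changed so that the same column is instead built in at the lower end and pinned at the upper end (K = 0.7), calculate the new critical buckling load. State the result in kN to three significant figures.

P_cr ∝ 1/K², so P_cr,new = P_cr,old × (K_old/K_new)² = 10300 × (1/0.7)²
= 10300 × 2.041 = 21000 kN

P_cr ≈ 21000 kN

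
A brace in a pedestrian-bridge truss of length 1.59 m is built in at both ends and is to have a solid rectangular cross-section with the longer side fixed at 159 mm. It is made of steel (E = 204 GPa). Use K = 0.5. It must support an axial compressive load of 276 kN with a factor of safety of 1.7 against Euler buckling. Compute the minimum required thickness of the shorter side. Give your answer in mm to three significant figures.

b ≈ 22.3 mm

Required P_cr = n·P = 1.7 × 276 = 469.2 kN
L_e = K·L = 0.5 × 1.59 = 0.7950 m
Required I = P_cr·L_e²/(π²E) = 4.692×10^5 × 0.7950² / (π² × 2.04×10^11) = 1.473×10^-7 m⁴
I_req = 1.473×10^5 mm⁴
Rectangle, weak axis: I_min = h·b³/12 with h = 159 mm fixed  ⇒  b = (12I/h)^(1/3) = 22.3 mm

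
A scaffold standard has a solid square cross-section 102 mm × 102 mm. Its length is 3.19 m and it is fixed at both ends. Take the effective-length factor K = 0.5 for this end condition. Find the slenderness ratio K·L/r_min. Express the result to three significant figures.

λ ≈ 54.2

For a square r = a/√12 = 102/√12 = 29.44 mm
L_e = K·L = 0.5 × 3.19 m = 1.595 m = 1595.0 mm
λ = L_e / r_min = 1595.0 / 29.44 = 54.2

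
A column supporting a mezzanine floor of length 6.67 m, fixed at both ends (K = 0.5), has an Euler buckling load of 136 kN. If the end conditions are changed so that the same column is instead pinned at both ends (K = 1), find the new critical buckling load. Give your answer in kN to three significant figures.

P_cr ∝ 1/K², so P_cr,new = P_cr,old × (K_old/K_new)² = 136 × (0.5/1)²
= 136 × 0.2500 = 34.0 kN

P_cr ≈ 34.0 kN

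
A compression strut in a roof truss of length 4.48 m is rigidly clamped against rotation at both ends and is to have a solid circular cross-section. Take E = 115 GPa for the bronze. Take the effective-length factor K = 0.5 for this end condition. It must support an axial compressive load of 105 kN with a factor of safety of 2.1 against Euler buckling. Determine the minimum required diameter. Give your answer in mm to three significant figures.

d ≈ 66.8 mm

Required P_cr = n·P = 2.1 × 105 = 220.5 kN
L_e = K·L = 0.5 × 4.48 = 2.240 m
Required I = P_cr·L_e²/(π²E) = 2.205×10^5 × 2.240² / (π² × 1.15×10^11) = 9.748×10^-7 m⁴
I_req = 9.748×10^5 mm⁴
Solid circle: I = πd⁴/64  ⇒  d = (64I/π)^(1/4) = (64×9.748×10^5/π)^(1/4) = 66.8 mm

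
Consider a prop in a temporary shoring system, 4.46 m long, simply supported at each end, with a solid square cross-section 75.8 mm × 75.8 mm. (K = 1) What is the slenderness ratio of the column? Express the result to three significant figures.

λ ≈ 204

I = a⁴/12 = 75.8⁴/12 = 2.751×10^6 mm⁴
A = 5.746×10^3 mm²;  r_min = √(I/A) = √(2.751×10^6/5.746×10^3) = 21.88 mm
L_e = K·L = 1 × 4.46 m = 4.460 m = 4460.0 mm
λ = L_e / r_min = 4460.0 / 21.88 = 204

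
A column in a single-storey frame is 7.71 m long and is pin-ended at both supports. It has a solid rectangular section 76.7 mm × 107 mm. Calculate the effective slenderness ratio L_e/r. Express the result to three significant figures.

For a rectangle r_min = b/√12 = 76.7/√12 = 22.14 mm
L_e = K·L = 1 × 7.71 m = 7.710 m = 7710.0 mm
λ = L_e / r_min = 7710.0 / 22.14 = 348

λ ≈ 348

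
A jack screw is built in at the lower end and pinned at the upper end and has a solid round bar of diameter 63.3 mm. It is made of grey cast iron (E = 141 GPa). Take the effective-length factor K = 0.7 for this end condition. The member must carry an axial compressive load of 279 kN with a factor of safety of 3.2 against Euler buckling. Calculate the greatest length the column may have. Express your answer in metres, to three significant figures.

L_max ≈ 1.58 m

I = πd⁴/64 = π×63.3⁴/64 = 7.881×10^5 mm⁴
I = 7.881×10^-7 m⁴
Required critical load P_cr = n·P = 3.2 × 279 = 892.8 kN = 8.928×10^5 N
From P_cr = π²EI/(K·L)²:  L = (1/K)·√(π²EI/P_cr) = (1/0.7)·√(π²×1.41×10^11×7.881×10^-7/8.928×10^5)
L = 1.58 m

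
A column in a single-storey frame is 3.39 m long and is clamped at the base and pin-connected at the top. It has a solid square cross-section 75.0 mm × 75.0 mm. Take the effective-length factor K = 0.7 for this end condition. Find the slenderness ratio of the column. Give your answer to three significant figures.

I = a⁴/12 = 75.0⁴/12 = 2.637×10^6 mm⁴
A = 5.625×10^3 mm²;  r_min = √(I/A) = √(2.637×10^6/5.625×10^3) = 21.65 mm
L_e = K·L = 0.7 × 3.39 m = 2.373 m = 2373.0 mm
λ = L_e / r_min = 2373.0 / 21.65 = 110

λ ≈ 110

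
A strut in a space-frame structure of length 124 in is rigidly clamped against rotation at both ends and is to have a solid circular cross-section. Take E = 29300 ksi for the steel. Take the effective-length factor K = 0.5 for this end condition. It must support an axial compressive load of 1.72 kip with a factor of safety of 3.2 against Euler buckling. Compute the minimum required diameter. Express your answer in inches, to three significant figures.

Required P_cr = n·P = 3.2 × 1.72 = 5.504 kip
L_e = K·L = 0.5 × 124 = 62.00 in
Required I = P_cr·L_e²/(π²E) = 5.504×10^3 × 62.00² / (π² × 2.93×10^7) = 7.316×10^-2 in⁴
Solid circle: I = πd⁴/64  ⇒  d = (64I/π)^(1/4) = (64×7.316×10^-2/π)^(1/4) = 1.10 in

d ≈ 1.10 in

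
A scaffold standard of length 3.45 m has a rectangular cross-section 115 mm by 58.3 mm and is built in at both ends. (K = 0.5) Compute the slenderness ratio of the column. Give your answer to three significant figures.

Buckling occurs about the weak axis: I_min = h·b³/12 with b = 58.3 mm (the shorter side).
I_min = 115×58.3³/12 = 1.899×10^6 mm⁴
A = 6.705×10^3 mm²;  r_min = √(I/A) = √(1.899×10^6/6.705×10^3) = 16.83 mm
L_e = K·L = 0.5 × 3.45 m = 1.725 m = 1725.0 mm
λ = L_e / r_min = 1725.0 / 16.83 = 102

λ ≈ 102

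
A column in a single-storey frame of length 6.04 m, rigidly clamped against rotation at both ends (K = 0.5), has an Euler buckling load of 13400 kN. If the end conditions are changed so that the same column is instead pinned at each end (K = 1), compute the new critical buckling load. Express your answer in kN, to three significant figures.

P_cr ≈ 3350 kN

P_cr ∝ 1/K², so P_cr,new = P_cr,old × (K_old/K_new)² = 13400 × (0.5/1)²
= 13400 × 0.2500 = 3350 kN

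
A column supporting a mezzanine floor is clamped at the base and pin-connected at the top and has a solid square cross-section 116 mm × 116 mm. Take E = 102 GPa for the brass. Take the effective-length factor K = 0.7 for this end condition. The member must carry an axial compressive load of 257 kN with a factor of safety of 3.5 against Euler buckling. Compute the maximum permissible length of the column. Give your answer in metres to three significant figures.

L_max ≈ 5.87 m

I = a⁴/12 = 116⁴/12 = 1.509×10^7 mm⁴
I = 1.509×10^-5 m⁴
Required critical load P_cr = n·P = 3.5 × 257 = 899.5 kN = 8.995×10^5 N
From P_cr = π²EI/(K·L)²:  L = (1/K)·√(π²EI/P_cr) = (1/0.7)·√(π²×1.02×10^11×1.509×10^-5/8.995×10^5)
L = 5.87 m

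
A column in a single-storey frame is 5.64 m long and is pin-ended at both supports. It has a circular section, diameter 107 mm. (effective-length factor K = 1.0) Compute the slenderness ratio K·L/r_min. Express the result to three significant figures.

I = πd⁴/64 = π×107⁴/64 = 6.434×10^6 mm⁴
A = 8.992×10^3 mm²;  r_min = √(I/A) = √(6.434×10^6/8.992×10^3) = 26.75 mm
L_e = K·L = 1 × 5.64 m = 5.640 m = 5640.0 mm
λ = L_e / r_min = 5640.0 / 26.75 = 211

λ ≈ 211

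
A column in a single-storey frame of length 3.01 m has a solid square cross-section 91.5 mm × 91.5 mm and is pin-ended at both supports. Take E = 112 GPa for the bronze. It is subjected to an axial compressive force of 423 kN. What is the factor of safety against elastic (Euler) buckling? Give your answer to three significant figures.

I = a⁴/12 = 91.5⁴/12 = 5.841×10^6 mm⁴
I = 5.841×10^6 mm⁴ = 5.841×10^-6 m⁴
Effective length L_e = K·L = 1 × 3.01 = 3.010 m
P_cr = π²EI / L_e² = π² × 112×10⁹ × 5.841×10^-6 / 3.010² = 7.127×10^5 N
Factor of safety n = P_cr / P = 712.67 / 423 = 1.68

n ≈ 1.68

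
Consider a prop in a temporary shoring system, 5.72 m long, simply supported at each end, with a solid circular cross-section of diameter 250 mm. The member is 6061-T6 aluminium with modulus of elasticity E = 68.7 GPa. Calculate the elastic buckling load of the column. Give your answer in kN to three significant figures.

I = πd⁴/64 = π×250⁴/64 = 1.917×10^8 mm⁴
I = 1.917×10^8 mm⁴ = 1.917×10^-4 m⁴
Effective length L_e = K·L = 1 × 5.72 = 5.720 m
P_cr = π²EI / L_e² = π² × 68.7×10⁹ × 1.917×10^-4 / 5.720² = 3.974×10^6 N

P_cr ≈ 3970 kN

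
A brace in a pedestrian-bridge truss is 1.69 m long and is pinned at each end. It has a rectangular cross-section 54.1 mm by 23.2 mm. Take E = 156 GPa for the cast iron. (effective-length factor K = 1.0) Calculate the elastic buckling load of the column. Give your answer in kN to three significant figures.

P_cr ≈ 30.3 kN

Buckling occurs about the weak axis: I_min = h·b³/12 with b = 23.2 mm (the shorter side).
I_min = 54.1×23.2³/12 = 5.630×10^4 mm⁴
I = 5.630×10^4 mm⁴ = 5.630×10^-8 m⁴
Effective length L_e = K·L = 1 × 1.69 = 1.690 m
P_cr = π²EI / L_e² = π² × 156×10⁹ × 5.630×10^-8 / 1.690² = 3.035×10^4 N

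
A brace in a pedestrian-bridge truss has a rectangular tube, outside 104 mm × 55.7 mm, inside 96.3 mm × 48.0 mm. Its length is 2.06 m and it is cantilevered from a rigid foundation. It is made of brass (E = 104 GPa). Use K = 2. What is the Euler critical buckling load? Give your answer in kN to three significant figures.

P_cr ≈ 36.9 kN

Weak-axis I_min = (h_o·b_o³ − h_i·b_i³)/12 with b_o = 55.7, b_i = 48.00 mm (shorter outer/inner sides).
I_min = (104×55.7³ − 96.30×48.00³)/12 = 6.102×10^5 mm⁴
I = 6.102×10^5 mm⁴ = 6.102×10^-7 m⁴
Effective length L_e = K·L = 2 × 2.06 = 4.120 m
P_cr = π²EI / L_e² = π² × 104×10⁹ × 6.102×10^-7 / 4.120² = 3.690×10^4 N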